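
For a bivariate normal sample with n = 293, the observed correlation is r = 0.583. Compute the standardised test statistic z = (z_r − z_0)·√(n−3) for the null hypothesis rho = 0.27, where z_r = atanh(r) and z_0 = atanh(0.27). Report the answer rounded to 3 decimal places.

6.644

z_r = atanh(0.583) = 0.666995,  z_0 = atanh(0.27) = 0.276864
SE = 1/√(n−3) = 1/√290 = 0.058722
z = (z_r − z_0)/SE = (0.666995 − 0.276864) / 0.058722 = 0.390131 / 0.058722 = 6.644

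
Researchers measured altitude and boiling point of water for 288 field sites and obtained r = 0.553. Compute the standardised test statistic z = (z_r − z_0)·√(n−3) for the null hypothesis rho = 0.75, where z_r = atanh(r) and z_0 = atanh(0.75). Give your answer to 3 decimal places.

z_r = atanh(0.553) = 0.622693,  z_0 = atanh(0.75) = 0.972955
SE = 1/√(n−3) = 1/√285 = 0.059235
z = (z_r − z_0)/SE = (0.622693 − 0.972955) / 0.059235 = -0.350262 / 0.059235 = -5.913

-5.913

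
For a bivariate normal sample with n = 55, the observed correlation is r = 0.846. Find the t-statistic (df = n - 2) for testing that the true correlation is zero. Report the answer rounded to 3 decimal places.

t = r·√(n−2) / √(1−r²) with r = 0.846, n = 55
  = 0.846·√53 / √(1 − 0.715716)
  = 0.846·7.280110 / 0.533183
  = 6.158973 / 0.533183 = 11.551

11.551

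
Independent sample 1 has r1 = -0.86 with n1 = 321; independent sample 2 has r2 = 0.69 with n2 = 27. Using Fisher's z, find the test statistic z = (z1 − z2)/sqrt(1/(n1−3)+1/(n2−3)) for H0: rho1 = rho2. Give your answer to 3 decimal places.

Fisher z-transforms: z1 = atanh(-0.86) = -1.293345, z2 = atanh(0.69) = 0.847956; difference d = -2.141301
Var(d) = 1/318 + 1/24 = 0.0031447 + 0.0416667 = 0.0448114
z = d/√Var(d) = -2.141301 / √0.0448114 = -2.141301 / 0.211687 = -10.115

-10.115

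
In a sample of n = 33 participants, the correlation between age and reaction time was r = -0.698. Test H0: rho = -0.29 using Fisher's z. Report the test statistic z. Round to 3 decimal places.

Fisher z: atanh(-0.698) = -0.863390, atanh(-0.29) = -0.298566
z = (z_r − z_0)·√(n−3) = (-0.863390 − (-0.298566))·√30 = -0.564824 · 5.477226 = -3.094

-3.094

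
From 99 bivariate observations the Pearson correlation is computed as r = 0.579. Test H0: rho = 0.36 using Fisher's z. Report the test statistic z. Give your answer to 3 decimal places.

2.783

Fisher z: atanh(0.579) = 0.660957, atanh(0.36) = 0.376886
z = (z_r − z_0)·√(n−3) = (0.660957 − 0.376886)·√96 = 0.284071 · 9.797959 = 2.783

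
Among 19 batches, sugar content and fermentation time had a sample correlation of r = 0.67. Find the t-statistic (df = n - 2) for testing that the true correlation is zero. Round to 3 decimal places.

3.721

1 − r² = 1 − 0.4489 = 0.5511;  √(1−r²) = 0.742361
√(n−2) = √17 = 4.123106
t = r·√(n−2)/√(1−r²) = 0.67 · 4.123106 / 0.742361 = 3.721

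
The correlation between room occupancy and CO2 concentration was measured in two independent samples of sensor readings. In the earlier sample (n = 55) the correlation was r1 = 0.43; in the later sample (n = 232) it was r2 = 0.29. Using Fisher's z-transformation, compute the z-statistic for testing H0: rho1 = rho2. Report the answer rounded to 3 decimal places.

1.050

Fisher z-transforms: z1 = atanh(0.43) = 0.459897, z2 = atanh(0.29) = 0.298566; difference d = 0.161331
Var(d) = 1/52 + 1/229 = 0.0192308 + 0.0043668 = 0.0235976
z = d/√Var(d) = 0.161331 / √0.0235976 = 0.161331 / 0.153615 = 1.050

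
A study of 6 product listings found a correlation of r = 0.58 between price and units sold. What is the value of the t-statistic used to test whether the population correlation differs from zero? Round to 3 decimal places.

1.424

1 − r² = 1 − 0.3364 = 0.6636;  √(1−r²) = 0.814616
√(n−2) = √4 = 2.000000
t = r·√(n−2)/√(1−r²) = 0.58 · 2.000000 / 0.814616 = 1.424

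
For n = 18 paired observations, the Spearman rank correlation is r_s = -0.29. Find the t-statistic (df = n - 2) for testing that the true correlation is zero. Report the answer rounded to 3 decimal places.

t = r_s·√(n−2) / √(1−r_s²) with r_s = -0.29, n = 18
  = -0.29·√16 / √(1 − 0.0841)
  = -0.29·4.000000 / 0.957027
  = -1.160000 / 0.957027 = -1.212

-1.212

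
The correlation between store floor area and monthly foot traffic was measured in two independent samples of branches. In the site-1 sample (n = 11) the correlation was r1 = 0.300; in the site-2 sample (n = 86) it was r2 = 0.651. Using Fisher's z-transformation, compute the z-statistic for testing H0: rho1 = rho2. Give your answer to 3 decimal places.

-1.263

Fisher z-transforms: z1 = atanh(0.300) = 0.309520, z2 = atanh(0.651) = 0.777032; difference d = -0.467512
Var(d) = 1/8 + 1/83 = 0.1250000 + 0.0120482 = 0.1370482
z = d/√Var(d) = -0.467512 / √0.1370482 = -0.467512 / 0.370200 = -1.263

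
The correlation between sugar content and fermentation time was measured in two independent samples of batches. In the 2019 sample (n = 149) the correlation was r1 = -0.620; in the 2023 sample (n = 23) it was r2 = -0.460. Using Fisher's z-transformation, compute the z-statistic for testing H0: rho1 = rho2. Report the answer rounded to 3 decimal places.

z1 = atanh(-0.620) = -0.725005,  z2 = atanh(-0.460) = -0.497311
SE = √(1/(n1−3) + 1/(n2−3)) = √(1/146 + 1/20) = √(0.0068493 + 0.0500000) = √0.0568493 = 0.238431
z = (z1 − z2)/SE = (-0.725005 − (-0.497311)) / 0.238431 = -0.227694 / 0.238431 = -0.955

-0.955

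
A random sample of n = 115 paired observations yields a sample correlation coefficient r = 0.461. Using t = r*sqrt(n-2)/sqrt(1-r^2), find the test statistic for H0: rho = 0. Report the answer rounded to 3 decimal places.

5.522

t = r·√(n−2) / √(1−r²) with r = 0.461, n = 115
  = 0.461·√113 / √(1 − 0.212521)
  = 0.461·10.630146 / 0.887400
  = 4.900497 / 0.887400 = 5.522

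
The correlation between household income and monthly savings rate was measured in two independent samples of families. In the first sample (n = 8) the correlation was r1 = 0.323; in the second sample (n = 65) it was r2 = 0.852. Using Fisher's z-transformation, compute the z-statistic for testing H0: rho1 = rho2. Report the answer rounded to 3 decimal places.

-1.997

Fisher z-transforms: z1 = atanh(0.323) = 0.334993, z2 = atanh(0.852) = 1.263405; difference d = -0.928412
Var(d) = 1/5 + 1/62 = 0.2000000 + 0.0161290 = 0.2161290
z = d/√Var(d) = -0.928412 / √0.2161290 = -0.928412 / 0.464897 = -1.997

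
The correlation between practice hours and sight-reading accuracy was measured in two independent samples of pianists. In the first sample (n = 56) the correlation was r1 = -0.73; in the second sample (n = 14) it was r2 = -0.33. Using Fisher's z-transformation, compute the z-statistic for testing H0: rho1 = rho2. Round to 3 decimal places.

-1.768

Fisher z-transforms: z1 = atanh(-0.73) = -0.928727, z2 = atanh(-0.33) = -0.342828; difference d = -0.585899
Var(d) = 1/53 + 1/11 = 0.0188679 + 0.0909091 = 0.1097770
z = d/√Var(d) = -0.585899 / √0.1097770 = -0.585899 / 0.331326 = -1.768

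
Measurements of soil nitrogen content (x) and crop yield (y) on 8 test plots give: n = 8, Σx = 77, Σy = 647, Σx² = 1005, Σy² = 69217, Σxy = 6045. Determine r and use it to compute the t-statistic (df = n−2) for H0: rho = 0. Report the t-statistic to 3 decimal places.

-0.212

Numerator: nΣxy − (Σx)(Σy) = 8·6045 − (77)(647) = -1459
Denominator: √[(nΣx²−(Σx)²)(nΣy²−(Σy)²)]
  nΣx²−(Σx)² = 8·1005 − 5929 = 2111;  nΣy²−(Σy)² = 8·69217 − 418609 = 135127
  √(2111·135127) = √285253097 = 16889.4374
r = -1459 / 16889.4374 = -0.0864
t = r·√(n−2)/√(1−r²) = -0.0864·√6 / √(1−0.007465) = -0.211636 / 0.996261 = -0.212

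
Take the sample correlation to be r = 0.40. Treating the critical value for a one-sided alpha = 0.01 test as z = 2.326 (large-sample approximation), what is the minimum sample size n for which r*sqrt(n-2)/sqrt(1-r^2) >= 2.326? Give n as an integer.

r√(n−2)/√(1−r²) ≥ 2.326  ⇔  n−2 ≥ (2.326)²·(1−r²)/r²
(1−r²)/r² = (1−0.1600)/0.1600 = 5.2500
n ≥ 2 + 5.410276·5.2500 = 2 + 28.4039 = 30.4039
⌈30.4039⌉ = 31

31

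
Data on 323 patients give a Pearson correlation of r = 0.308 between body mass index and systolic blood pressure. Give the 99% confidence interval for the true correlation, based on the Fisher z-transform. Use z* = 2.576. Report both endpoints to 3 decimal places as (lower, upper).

(0.173, 0.432)

z_r = atanh(0.308) = 0.318334;  SE = 1/√(n−3) = 1/√320 = 0.055902
z-limits: 0.318334 ± 2.576·0.055902 = 0.318334 ± 0.144004 = [0.174330, 0.462338]
ρ-limits: (tanh 0.174330, tanh 0.462338) = (0.173, 0.432)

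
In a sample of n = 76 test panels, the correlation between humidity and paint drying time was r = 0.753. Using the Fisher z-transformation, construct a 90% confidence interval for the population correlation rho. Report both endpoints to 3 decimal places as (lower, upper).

(0.657, 0.825)

z_r = atanh(0.753) = 0.979848;  SE = 1/√(n−3) = 1/√73 = 0.117041
z-limits: 0.979848 ± 1.645·0.117041 = 0.979848 ± 0.192532 = [0.787316, 1.172380]
ρ-limits: (tanh 0.787316, tanh 1.172380) = (0.657, 0.825)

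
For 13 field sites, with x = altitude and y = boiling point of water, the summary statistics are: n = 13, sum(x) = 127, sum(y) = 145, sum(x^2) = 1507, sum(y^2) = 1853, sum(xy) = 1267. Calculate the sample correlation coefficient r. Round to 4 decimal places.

-0.5969

Numerator: nΣxy − (Σx)(Σy) = 13·1267 − (127)(145) = -1944
Denominator: √[(nΣx²−(Σx)²)(nΣy²−(Σy)²)]
  nΣx²−(Σx)² = 13·1507 − 16129 = 3462;  nΣy²−(Σy)² = 13·1853 − 21025 = 3064
  √(3462·3064) = √10607568 = 3256.9262
r = -1944 / 3256.9262 = -0.5969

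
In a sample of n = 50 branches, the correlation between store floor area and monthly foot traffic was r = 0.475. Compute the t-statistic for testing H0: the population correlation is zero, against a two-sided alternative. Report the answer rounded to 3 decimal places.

3.740

1 − r² = 1 − 0.225625 = 0.774375;  √(1−r²) = 0.879986
√(n−2) = √48 = 6.928203
t = r·√(n−2)/√(1−r²) = 0.475 · 6.928203 / 0.879986 = 3.740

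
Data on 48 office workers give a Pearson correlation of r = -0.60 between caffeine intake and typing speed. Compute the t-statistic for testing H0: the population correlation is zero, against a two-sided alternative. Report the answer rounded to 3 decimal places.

-5.087

1 − r² = 1 − 0.3600 = 0.6400;  √(1−r²) = 0.800000
√(n−2) = √46 = 6.782330
t = r·√(n−2)/√(1−r²) = -0.60 · 6.782330 / 0.800000 = -5.087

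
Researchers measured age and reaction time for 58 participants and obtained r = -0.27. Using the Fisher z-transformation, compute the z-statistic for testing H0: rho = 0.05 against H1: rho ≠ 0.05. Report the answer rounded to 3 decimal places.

z_r = atanh(-0.27) = -0.276864,  z_0 = atanh(0.05) = 0.050042
SE = 1/√(n−3) = 1/√55 = 0.134840
z = (z_r − z_0)/SE = (-0.276864 − 0.050042) / 0.134840 = -0.326906 / 0.134840 = -2.424

-2.424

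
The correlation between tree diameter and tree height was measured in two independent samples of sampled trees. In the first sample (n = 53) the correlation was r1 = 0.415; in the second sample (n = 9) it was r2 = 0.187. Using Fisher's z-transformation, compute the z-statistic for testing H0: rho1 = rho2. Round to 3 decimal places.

0.584

z1 = atanh(0.415) = 0.441636,  z2 = atanh(0.187) = 0.189227
SE = √(1/(n1−3) + 1/(n2−3)) = √(1/50 + 1/6) = √(0.0200000 + 0.1666667) = √0.1866667 = 0.432049
z = (z1 − z2)/SE = (0.441636 − 0.189227) / 0.432049 = 0.252409 / 0.432049 = 0.584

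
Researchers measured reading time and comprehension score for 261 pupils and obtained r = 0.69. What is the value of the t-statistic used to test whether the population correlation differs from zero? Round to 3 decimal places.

1 − r² = 1 − 0.4761 = 0.5239;  √(1−r²) = 0.723809
√(n−2) = √259 = 16.093477
t = r·√(n−2)/√(1−r²) = 0.69 · 16.093477 / 0.723809 = 15.342

15.342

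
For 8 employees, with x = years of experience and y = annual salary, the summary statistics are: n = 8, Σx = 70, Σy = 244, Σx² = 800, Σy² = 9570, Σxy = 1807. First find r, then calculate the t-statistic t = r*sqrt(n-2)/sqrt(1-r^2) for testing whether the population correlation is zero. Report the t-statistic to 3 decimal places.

S_xy = nΣxy − ΣxΣy = 8·1807 − 70·244 = 14456 − 17080 = -2624
S_xx = nΣx² − (Σx)² = 8·800 − 70² = 6400 − 4900 = 1500
S_yy = nΣy² − (Σy)² = 8·9570 − 244² = 76560 − 59536 = 17024
r = S_xy / √(S_xx·S_yy) = -2624 / √(1500·17024) = -2624 / √25536000 = -2624 / 5053.3157 = -0.5193
t = r·√(n−2)/√(1−r²) = -0.5193·√6 / √(1−0.269672) = -1.272020 / 0.854592 = -1.488

-1.488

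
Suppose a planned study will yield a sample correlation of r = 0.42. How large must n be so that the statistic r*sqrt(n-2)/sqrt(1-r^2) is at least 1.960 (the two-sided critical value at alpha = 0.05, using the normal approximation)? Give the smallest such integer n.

Need r·√(n−2)/√(1−r²) ≥ 1.960
√(n−2) ≥ 1.960·√(1−0.1764) / 0.42 = 1.960·0.907524 / 0.42 = 4.2351
n−2 ≥ 17.9361  ⇒  n ≥ 19.9361
Smallest integer n = 20

20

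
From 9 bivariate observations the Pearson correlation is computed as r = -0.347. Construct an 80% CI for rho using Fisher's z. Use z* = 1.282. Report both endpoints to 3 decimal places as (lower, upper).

Fisher z: z_r = atanh(r) = ½·ln((1+(-0.347))/(1−(-0.347))) = -0.362029
SE(z) = 1/√(n−3) = 1/√6 = 0.408248
80% ⇒ z* = 1.282; margin = 1.282·0.408248 = 0.523374
CI on z-scale: (-0.885403, 0.161345)
Back-transform: tanh(-0.885403) = -0.709116, tanh(0.161345) = 0.159959

(-0.709, 0.160)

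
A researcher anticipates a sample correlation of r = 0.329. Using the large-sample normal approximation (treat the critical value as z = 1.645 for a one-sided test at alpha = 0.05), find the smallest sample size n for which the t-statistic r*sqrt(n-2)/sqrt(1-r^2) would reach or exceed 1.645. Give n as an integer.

25

r√(n−2)/√(1−r²) ≥ 1.645  ⇔  n−2 ≥ (1.645)²·(1−r²)/r²
(1−r²)/r² = (1−0.108241)/0.108241 = 8.2386
n ≥ 2 + 2.706025·8.2386 = 2 + 22.2939 = 24.2939
⌈24.2939⌉ = 25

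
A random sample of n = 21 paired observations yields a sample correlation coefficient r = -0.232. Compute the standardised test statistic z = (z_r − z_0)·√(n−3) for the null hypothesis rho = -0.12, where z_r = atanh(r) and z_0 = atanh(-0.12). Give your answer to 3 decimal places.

-0.491

Fisher z: atanh(-0.232) = -0.236302, atanh(-0.12) = -0.120581
z = (z_r − z_0)·√(n−3) = (-0.236302 − (-0.120581))·√18 = -0.115721 · 4.242641 = -0.491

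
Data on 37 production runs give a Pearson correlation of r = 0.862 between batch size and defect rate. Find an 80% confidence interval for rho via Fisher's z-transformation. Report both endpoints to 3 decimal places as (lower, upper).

Fisher z: z_r = atanh(r) = ½·ln((1+0.862)/(1−0.862)) = 1.301076
SE(z) = 1/√(n−3) = 1/√34 = 0.171499
80% ⇒ z* = 1.282; margin = 1.282·0.171499 = 0.219862
CI on z-scale: (1.081214, 1.520938)
Back-transform: tanh(1.081214) = 0.793649, tanh(1.520938) = 0.908861

(0.794, 0.909)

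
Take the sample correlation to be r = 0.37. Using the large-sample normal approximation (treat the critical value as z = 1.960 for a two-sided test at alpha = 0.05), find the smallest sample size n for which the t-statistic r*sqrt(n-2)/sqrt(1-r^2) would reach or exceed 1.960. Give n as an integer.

Need r·√(n−2)/√(1−r²) ≥ 1.960
√(n−2) ≥ 1.960·√(1−0.1369) / 0.37 = 1.960·0.929032 / 0.37 = 4.9214
n−2 ≥ 24.2202  ⇒  n ≥ 26.2202
Smallest integer n = 27

27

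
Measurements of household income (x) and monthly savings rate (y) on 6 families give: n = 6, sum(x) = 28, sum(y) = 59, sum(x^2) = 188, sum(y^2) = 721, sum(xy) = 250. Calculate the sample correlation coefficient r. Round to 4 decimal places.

-0.2819

Numerator: nΣxy − (Σx)(Σy) = 6·250 − (28)(59) = -152
Denominator: √[(nΣx²−(Σx)²)(nΣy²−(Σy)²)]
  nΣx²−(Σx)² = 6·188 − 784 = 344;  nΣy²−(Σy)² = 6·721 − 3481 = 845
  √(344·845) = √290680 = 539.1475
r = -152 / 539.1475 = -0.2819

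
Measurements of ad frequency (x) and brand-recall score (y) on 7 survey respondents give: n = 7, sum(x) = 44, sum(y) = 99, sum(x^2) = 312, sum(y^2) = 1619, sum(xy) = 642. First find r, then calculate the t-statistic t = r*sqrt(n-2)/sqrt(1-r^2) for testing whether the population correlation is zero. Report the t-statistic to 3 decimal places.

Numerator: nΣxy − (Σx)(Σy) = 7·642 − (44)(99) = 138
Denominator: √[(nΣx²−(Σx)²)(nΣy²−(Σy)²)]
  nΣx²−(Σx)² = 7·312 − 1936 = 248;  nΣy²−(Σy)² = 7·1619 − 9801 = 1532
  √(248·1532) = √379936 = 616.3895
r = 138 / 616.3895 = 0.2239
t = r·√(n−2)/√(1−r²) = 0.2239·√5 / √(1−0.050131) = 0.500656 / 0.974612 = 0.514

0.514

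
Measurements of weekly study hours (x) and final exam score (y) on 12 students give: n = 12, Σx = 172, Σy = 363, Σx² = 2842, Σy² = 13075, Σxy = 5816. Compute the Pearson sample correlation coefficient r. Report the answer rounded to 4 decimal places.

S_xy = nΣxy − ΣxΣy = 12·5816 − 172·363 = 69792 − 62436 = 7356
S_xx = nΣx² − (Σx)² = 12·2842 − 172² = 34104 − 29584 = 4520
S_yy = nΣy² − (Σy)² = 12·13075 − 363² = 156900 − 131769 = 25131
r = S_xy / √(S_xx·S_yy) = 7356 / √(4520·25131) = 7356 / √113592120 = 7356 / 10657.9604 = 0.6902

0.6902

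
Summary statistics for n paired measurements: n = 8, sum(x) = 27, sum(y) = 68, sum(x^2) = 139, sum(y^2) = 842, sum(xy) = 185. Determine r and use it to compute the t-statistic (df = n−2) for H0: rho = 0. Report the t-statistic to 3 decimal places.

-1.056

S_xy = nΣxy − ΣxΣy = 8·185 − 27·68 = 1480 − 1836 = -356
S_xx = nΣx² − (Σx)² = 8·139 − 27² = 1112 − 729 = 383
S_yy = nΣy² − (Σy)² = 8·842 − 68² = 6736 − 4624 = 2112
r = S_xy / √(S_xx·S_yy) = -356 / √(383·2112) = -356 / √808896 = -356 / 899.3865 = -0.3958
t = r·√(n−2)/√(1−r²) = -0.3958·√6 / √(1−0.156658) = -0.969508 / 0.918337 = -1.056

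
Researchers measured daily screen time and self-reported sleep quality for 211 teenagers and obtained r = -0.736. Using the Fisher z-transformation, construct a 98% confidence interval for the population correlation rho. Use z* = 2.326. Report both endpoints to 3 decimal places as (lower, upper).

(-0.802, -0.653)

z_r = atanh(-0.736) = -0.941695;  SE = 1/√(n−3) = 1/√208 = 0.069338
z-limits: -0.941695 ± 2.326·0.069338 = -0.941695 ± 0.161280 = [-1.102975, -0.780415]
ρ-limits: (tanh -1.102975, tanh -0.780415) = (-0.802, -0.653)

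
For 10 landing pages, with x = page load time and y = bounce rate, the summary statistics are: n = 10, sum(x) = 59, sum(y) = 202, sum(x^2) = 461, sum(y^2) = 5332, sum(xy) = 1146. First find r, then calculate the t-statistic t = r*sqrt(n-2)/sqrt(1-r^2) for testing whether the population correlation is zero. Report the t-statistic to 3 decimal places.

S_xy = nΣxy − ΣxΣy = 10·1146 − 59·202 = 11460 − 11918 = -458
S_xx = nΣx² − (Σx)² = 10·461 − 59² = 4610 − 3481 = 1129
S_yy = nΣy² − (Σy)² = 10·5332 − 202² = 53320 − 40804 = 12516
r = S_xy / √(S_xx·S_yy) = -458 / √(1129·12516) = -458 / √14130564 = -458 / 3759.0642 = -0.1218
t = r·√(n−2)/√(1−r²) = -0.1218·√8 / √(1−0.014835) = -0.344502 / 0.992555 = -0.347

-0.347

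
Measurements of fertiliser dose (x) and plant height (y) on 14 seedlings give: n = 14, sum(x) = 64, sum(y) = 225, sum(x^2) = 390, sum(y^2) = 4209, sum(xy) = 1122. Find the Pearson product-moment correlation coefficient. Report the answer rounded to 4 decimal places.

0.3887

Numerator: nΣxy − (Σx)(Σy) = 14·1122 − (64)(225) = 1308
Denominator: √[(nΣx²−(Σx)²)(nΣy²−(Σy)²)]
  nΣx²−(Σx)² = 14·390 − 4096 = 1364;  nΣy²−(Σy)² = 14·4209 − 50625 = 8301
  √(1364·8301) = √11322564 = 3364.9018
r = 1308 / 3364.9018 = 0.3887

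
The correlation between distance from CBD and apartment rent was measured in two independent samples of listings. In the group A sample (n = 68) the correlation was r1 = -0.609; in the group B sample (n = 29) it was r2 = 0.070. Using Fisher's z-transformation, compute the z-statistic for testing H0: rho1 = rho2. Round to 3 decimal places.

z1 = atanh(-0.609) = -0.707330,  z2 = atanh(0.070) = 0.070115
SE = √(1/(n1−3) + 1/(n2−3)) = √(1/65 + 1/26) = √(0.0153846 + 0.0384615) = √0.0538461 = 0.232048
z = (z1 − z2)/SE = (-0.707330 − 0.070115) / 0.232048 = -0.777445 / 0.232048 = -3.350

-3.350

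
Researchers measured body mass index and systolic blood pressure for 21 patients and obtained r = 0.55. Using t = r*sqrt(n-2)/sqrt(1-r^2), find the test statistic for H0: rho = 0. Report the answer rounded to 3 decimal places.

2.871

1 − r² = 1 − 0.3025 = 0.6975;  √(1−r²) = 0.835165
√(n−2) = √19 = 4.358899
t = r·√(n−2)/√(1−r²) = 0.55 · 4.358899 / 0.835165 = 2.871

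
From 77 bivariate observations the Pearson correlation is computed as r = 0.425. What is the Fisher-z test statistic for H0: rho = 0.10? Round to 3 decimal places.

Fisher z: atanh(0.425) = 0.453779, atanh(0.10) = 0.100335
z = (z_r − z_0)·√(n−3) = (0.453779 − 0.100335)·√74 = 0.353444 · 8.602325 = 3.040

3.040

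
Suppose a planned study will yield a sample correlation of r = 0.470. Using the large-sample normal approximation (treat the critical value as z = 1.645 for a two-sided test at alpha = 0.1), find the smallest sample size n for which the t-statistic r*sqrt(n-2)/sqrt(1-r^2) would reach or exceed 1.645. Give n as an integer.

12

Need r·√(n−2)/√(1−r²) ≥ 1.645
√(n−2) ≥ 1.645·√(1−0.220900) / 0.470 = 1.645·0.882666 / 0.470 = 3.0893
n−2 ≥ 9.5438  ⇒  n ≥ 11.5438
Smallest integer n = 12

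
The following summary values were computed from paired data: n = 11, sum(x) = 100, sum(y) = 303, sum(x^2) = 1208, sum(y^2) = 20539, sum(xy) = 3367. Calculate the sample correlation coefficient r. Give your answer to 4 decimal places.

S_xy = nΣxy − ΣxΣy = 11·3367 − 100·303 = 37037 − 30300 = 6737
S_xx = nΣx² − (Σx)² = 11·1208 − 100² = 13288 − 10000 = 3288
S_yy = nΣy² − (Σy)² = 11·20539 − 303² = 225929 − 91809 = 134120
r = S_xy / √(S_xx·S_yy) = 6737 / √(3288·134120) = 6737 / √440986560 = 6737 / 20999.6800 = 0.3208

0.3208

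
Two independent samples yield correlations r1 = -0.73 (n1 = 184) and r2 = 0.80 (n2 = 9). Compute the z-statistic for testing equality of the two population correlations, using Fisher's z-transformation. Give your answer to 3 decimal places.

-4.886

Fisher z-transforms: z1 = atanh(-0.73) = -0.928727, z2 = atanh(0.80) = 1.098612; difference d = -2.027339
Var(d) = 1/181 + 1/6 = 0.0055249 + 0.1666667 = 0.1721916
z = d/√Var(d) = -2.027339 / √0.1721916 = -2.027339 / 0.414960 = -4.886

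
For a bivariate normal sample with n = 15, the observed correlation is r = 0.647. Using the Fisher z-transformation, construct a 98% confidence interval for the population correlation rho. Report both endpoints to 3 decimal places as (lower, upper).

z_r = atanh(0.647) = 0.770121;  SE = 1/√(n−3) = 1/√12 = 0.288675
z-limits: 0.770121 ± 2.326·0.288675 = 0.770121 ± 0.671458 = [0.098663, 1.441579]
ρ-limits: (tanh 0.098663, tanh 1.441579) = (0.098, 0.894)

(0.098, 0.894)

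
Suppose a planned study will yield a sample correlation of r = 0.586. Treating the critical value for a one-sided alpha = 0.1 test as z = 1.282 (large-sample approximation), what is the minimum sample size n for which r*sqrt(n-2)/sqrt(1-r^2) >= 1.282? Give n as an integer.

6

Need r·√(n−2)/√(1−r²) ≥ 1.282
√(n−2) ≥ 1.282·√(1−0.343396) / 0.586 = 1.282·0.810311 / 0.586 = 1.7727
n−2 ≥ 3.1425  ⇒  n ≥ 5.1425
Smallest integer n = 6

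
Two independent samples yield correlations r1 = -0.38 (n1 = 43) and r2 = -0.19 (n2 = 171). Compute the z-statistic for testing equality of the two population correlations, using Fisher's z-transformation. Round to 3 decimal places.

Fisher z-transforms: z1 = atanh(-0.38) = -0.400060, z2 = atanh(-0.19) = -0.192337; difference d = -0.207723
Var(d) = 1/40 + 1/168 = 0.0250000 + 0.0059524 = 0.0309524
z = d/√Var(d) = -0.207723 / √0.0309524 = -0.207723 / 0.175933 = -1.181

-1.181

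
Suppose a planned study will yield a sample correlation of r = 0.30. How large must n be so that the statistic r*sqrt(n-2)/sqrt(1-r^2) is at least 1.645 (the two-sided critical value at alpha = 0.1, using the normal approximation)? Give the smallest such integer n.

r√(n−2)/√(1−r²) ≥ 1.645  ⇔  n−2 ≥ (1.645)²·(1−r²)/r²
(1−r²)/r² = (1−0.0900)/0.0900 = 10.1111
n ≥ 2 + 2.706025·10.1111 = 2 + 27.3609 = 29.3609
⌈29.3609⌉ = 30

30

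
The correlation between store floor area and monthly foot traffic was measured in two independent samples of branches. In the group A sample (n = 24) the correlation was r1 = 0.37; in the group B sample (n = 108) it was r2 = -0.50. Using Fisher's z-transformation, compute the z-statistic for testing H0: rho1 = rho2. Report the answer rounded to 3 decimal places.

Fisher z-transforms: z1 = atanh(0.37) = 0.388423, z2 = atanh(-0.50) = -0.549306; difference d = 0.937729
Var(d) = 1/21 + 1/105 = 0.0476190 + 0.0095238 = 0.0571428
z = d/√Var(d) = 0.937729 / √0.0571428 = 0.937729 / 0.239046 = 3.923

3.923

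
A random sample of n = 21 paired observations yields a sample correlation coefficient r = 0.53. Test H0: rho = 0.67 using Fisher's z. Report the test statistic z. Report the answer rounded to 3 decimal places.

-0.936

Fisher z: atanh(0.53) = 0.590145, atanh(0.67) = 0.810743
z = (z_r − z_0)·√(n−3) = (0.590145 − 0.810743)·√18 = -0.220598 · 4.242641 = -0.936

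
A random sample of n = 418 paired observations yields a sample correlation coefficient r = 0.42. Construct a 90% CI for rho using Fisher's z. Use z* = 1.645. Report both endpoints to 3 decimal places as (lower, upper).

z_r = atanh(0.42) = 0.447692;  SE = 1/√(n−3) = 1/√415 = 0.049088
z-limits: 0.447692 ± 1.645·0.049088 = 0.447692 ± 0.080750 = [0.366942, 0.528442]
ρ-limits: (tanh 0.366942, tanh 0.528442) = (0.351, 0.484)

(0.351, 0.484)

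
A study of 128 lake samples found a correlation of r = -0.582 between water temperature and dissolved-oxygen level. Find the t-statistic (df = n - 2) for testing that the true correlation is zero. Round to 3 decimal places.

1 − r² = 1 − 0.338724 = 0.661276;  √(1−r²) = 0.813189
√(n−2) = √126 = 11.224972
t = r·√(n−2)/√(1−r²) = -0.582 · 11.224972 / 0.813189 = -8.034

-8.034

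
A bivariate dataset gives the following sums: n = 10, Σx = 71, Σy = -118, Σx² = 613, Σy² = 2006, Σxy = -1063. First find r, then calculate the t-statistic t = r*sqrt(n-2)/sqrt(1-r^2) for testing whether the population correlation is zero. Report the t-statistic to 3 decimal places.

S_xy = nΣxy − ΣxΣy = 10·(-1063) − 71·(-118) = -10630 − (-8378) = -2252
S_xx = nΣx² − (Σx)² = 10·613 − 71² = 6130 − 5041 = 1089
S_yy = nΣy² − (Σy)² = 10·2006 − (-118)² = 20060 − 13924 = 6136
r = S_xy / √(S_xx·S_yy) = -2252 / √(1089·6136) = -2252 / √6682104 = -2252 / 2584.9766 = -0.8712
t = r·√(n−2)/√(1−r²) = -0.8712·√8 / √(1−0.758989) = -2.464126 / 0.490929 = -5.019

-5.019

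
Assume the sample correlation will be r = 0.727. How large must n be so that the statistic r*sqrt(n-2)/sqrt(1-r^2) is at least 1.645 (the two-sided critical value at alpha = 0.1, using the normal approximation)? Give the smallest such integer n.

r√(n−2)/√(1−r²) ≥ 1.645  ⇔  n−2 ≥ (1.645)²·(1−r²)/r²
(1−r²)/r² = (1−0.528529)/0.528529 = 0.8920
n ≥ 2 + 2.706025·0.8920 = 2 + 2.4138 = 4.4138
⌈4.4138⌉ = 5

5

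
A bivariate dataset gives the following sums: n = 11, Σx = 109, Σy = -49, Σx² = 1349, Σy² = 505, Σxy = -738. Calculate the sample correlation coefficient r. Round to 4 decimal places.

S_xy = nΣxy − ΣxΣy = 11·(-738) − 109·(-49) = -8118 − (-5341) = -2777
S_xx = nΣx² − (Σx)² = 11·1349 − 109² = 14839 − 11881 = 2958
S_yy = nΣy² − (Σy)² = 11·505 − (-49)² = 5555 − 2401 = 3154
r = S_xy / √(S_xx·S_yy) = -2777 / √(2958·3154) = -2777 / √9329532 = -2777 / 3054.4283 = -0.9092

-0.9092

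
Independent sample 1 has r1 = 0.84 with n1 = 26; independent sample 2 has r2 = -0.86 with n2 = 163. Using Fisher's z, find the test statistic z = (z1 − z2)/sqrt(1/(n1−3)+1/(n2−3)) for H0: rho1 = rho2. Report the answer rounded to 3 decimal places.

z1 = atanh(0.84) = 1.221174,  z2 = atanh(-0.86) = -1.293345
SE = √(1/(n1−3) + 1/(n2−3)) = √(1/23 + 1/160) = √(0.0434783 + 0.0062500) = √0.0497283 = 0.222998
z = (z1 − z2)/SE = (1.221174 − (-1.293345)) / 0.222998 = 2.514519 / 0.222998 = 11.276

11.276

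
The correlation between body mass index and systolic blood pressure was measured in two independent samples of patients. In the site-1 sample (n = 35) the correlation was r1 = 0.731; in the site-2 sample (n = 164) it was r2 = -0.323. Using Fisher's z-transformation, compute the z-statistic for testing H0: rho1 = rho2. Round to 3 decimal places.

Fisher z-transforms: z1 = atanh(0.731) = 0.930872, z2 = atanh(-0.323) = -0.334993; difference d = 1.265865
Var(d) = 1/32 + 1/161 = 0.0312500 + 0.0062112 = 0.0374612
z = d/√Var(d) = 1.265865 / √0.0374612 = 1.265865 / 0.193549 = 6.540

6.540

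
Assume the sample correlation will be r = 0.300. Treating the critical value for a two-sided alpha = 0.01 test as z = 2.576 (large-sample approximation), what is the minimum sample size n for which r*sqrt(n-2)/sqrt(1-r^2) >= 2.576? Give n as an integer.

70

r√(n−2)/√(1−r²) ≥ 2.576  ⇔  n−2 ≥ (2.576)²·(1−r²)/r²
(1−r²)/r² = (1−0.090000)/0.090000 = 10.1111
n ≥ 2 + 6.635776·10.1111 = 2 + 67.0950 = 69.0950
⌈69.0950⌉ = 70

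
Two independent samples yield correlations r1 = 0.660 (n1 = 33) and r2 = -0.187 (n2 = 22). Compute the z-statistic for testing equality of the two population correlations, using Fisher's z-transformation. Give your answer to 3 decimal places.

Fisher z-transforms: z1 = atanh(0.660) = 0.792814, z2 = atanh(-0.187) = -0.189227; difference d = 0.982041
Var(d) = 1/30 + 1/19 = 0.0333333 + 0.0526316 = 0.0859649
z = d/√Var(d) = 0.982041 / √0.0859649 = 0.982041 / 0.293198 = 3.349

3.349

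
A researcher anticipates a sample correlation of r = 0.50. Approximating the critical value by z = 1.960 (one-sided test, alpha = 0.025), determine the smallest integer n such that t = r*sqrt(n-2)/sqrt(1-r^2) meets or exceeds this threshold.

14

Need r·√(n−2)/√(1−r²) ≥ 1.960
√(n−2) ≥ 1.960·√(1−0.2500) / 0.50 = 1.960·0.866025 / 0.50 = 3.3948
n−2 ≥ 11.5247  ⇒  n ≥ 13.5247
Smallest integer n = 14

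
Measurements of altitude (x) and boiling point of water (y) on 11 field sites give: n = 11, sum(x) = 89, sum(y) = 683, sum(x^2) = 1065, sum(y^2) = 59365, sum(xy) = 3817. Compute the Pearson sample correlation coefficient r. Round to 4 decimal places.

Numerator: nΣxy − (Σx)(Σy) = 11·3817 − (89)(683) = -18800
Denominator: √[(nΣx²−(Σx)²)(nΣy²−(Σy)²)]
  nΣx²−(Σx)² = 11·1065 − 7921 = 3794;  nΣy²−(Σy)² = 11·59365 − 466489 = 186526
  √(3794·186526) = √707679644 = 26602.2489
r = -18800 / 26602.2489 = -0.7067

-0.7067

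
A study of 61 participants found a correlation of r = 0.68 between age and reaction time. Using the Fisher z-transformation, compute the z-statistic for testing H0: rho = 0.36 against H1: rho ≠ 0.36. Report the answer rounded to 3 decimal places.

3.444

z_r = atanh(0.68) = 0.829114,  z_0 = atanh(0.36) = 0.376886
SE = 1/√(n−3) = 1/√58 = 0.131306
z = (z_r − z_0)/SE = (0.829114 − 0.376886) / 0.131306 = 0.452228 / 0.131306 = 3.444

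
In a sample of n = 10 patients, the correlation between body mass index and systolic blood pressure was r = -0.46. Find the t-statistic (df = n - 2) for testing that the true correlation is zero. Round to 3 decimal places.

-1.465

1 − r² = 1 − 0.2116 = 0.7884;  √(1−r²) = 0.887919
√(n−2) = √8 = 2.828427
t = r·√(n−2)/√(1−r²) = -0.46 · 2.828427 / 0.887919 = -1.465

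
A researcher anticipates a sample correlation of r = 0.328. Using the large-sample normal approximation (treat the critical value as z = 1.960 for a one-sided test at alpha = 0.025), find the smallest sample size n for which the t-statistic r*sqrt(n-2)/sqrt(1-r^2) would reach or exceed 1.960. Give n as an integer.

34

Need r·√(n−2)/√(1−r²) ≥ 1.960
√(n−2) ≥ 1.960·√(1−0.107584) / 0.328 = 1.960·0.944678 / 0.328 = 5.6450
n−2 ≥ 31.8660  ⇒  n ≥ 33.8660
Smallest integer n = 34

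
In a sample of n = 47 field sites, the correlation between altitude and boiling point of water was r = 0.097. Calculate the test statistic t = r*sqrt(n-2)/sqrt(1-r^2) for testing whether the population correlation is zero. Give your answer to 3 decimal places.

t = r·√(n−2) / √(1−r²) with r = 0.097, n = 47
  = 0.097·√45 / √(1 − 0.009409)
  = 0.097·6.708204 / 0.995284
  = 0.650696 / 0.995284 = 0.654

0.654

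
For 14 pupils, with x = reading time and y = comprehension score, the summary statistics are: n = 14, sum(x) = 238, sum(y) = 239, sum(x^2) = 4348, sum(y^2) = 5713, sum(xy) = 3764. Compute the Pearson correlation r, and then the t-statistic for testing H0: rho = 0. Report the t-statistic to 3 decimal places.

S_xy = nΣxy − ΣxΣy = 14·3764 − 238·239 = 52696 − 56882 = -4186
S_xx = nΣx² − (Σx)² = 14·4348 − 238² = 60872 − 56644 = 4228
S_yy = nΣy² − (Σy)² = 14·5713 − 239² = 79982 − 57121 = 22861
r = S_xy / √(S_xx·S_yy) = -4186 / √(4228·22861) = -4186 / √96656308 = -4186 / 9831.3940 = -0.4258
t = r·√(n−2)/√(1−r²) = -0.4258·√12 / √(1−0.181306) = -1.475014 / 0.904817 = -1.630

-1.630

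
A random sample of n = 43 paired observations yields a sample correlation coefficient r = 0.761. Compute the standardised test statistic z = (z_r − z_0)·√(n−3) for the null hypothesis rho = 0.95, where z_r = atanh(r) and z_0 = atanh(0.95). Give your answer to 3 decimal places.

z_r = atanh(0.761) = 0.998587,  z_0 = atanh(0.95) = 1.831781
SE = 1/√(n−3) = 1/√40 = 0.158114
z = (z_r − z_0)/SE = (0.998587 − 1.831781) / 0.158114 = -0.833194 / 0.158114 = -5.270

-5.270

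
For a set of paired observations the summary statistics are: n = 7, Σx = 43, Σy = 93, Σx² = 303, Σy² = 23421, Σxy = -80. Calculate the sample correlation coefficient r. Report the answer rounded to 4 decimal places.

-0.7015

Numerator: nΣxy − (Σx)(Σy) = 7·(-80) − (43)(93) = -4559
Denominator: √[(nΣx²−(Σx)²)(nΣy²−(Σy)²)]
  nΣx²−(Σx)² = 7·303 − 1849 = 272;  nΣy²−(Σy)² = 7·23421 − 8649 = 155298
  √(272·155298) = √42241056 = 6499.3120
r = -4559 / 6499.3120 = -0.7015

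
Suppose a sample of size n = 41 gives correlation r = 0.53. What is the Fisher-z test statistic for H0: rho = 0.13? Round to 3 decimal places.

2.832

Fisher z: atanh(0.53) = 0.590145, atanh(0.13) = 0.130740
z = (z_r − z_0)·√(n−3) = (0.590145 − 0.130740)·√38 = 0.459405 · 6.164414 = 2.832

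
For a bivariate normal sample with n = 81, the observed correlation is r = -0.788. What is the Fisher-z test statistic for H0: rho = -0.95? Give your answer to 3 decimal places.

6.762

z_r = atanh(-0.788) = -1.066133,  z_0 = atanh(-0.95) = -1.831781
SE = 1/√(n−3) = 1/√78 = 0.113228
z = (z_r − z_0)/SE = (-1.066133 − (-1.831781)) / 0.113228 = 0.765648 / 0.113228 = 6.762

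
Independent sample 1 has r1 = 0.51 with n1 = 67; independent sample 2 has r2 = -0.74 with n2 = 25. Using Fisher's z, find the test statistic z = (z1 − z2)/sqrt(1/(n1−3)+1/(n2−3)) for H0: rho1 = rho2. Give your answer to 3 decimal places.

z1 = atanh(0.51) = 0.562730,  z2 = atanh(-0.74) = -0.950479
SE = √(1/(n1−3) + 1/(n2−3)) = √(1/64 + 1/22) = √(0.0156250 + 0.0454545) = √0.0610795 = 0.247143
z = (z1 − z2)/SE = (0.562730 − (-0.950479)) / 0.247143 = 1.513209 / 0.247143 = 6.123

6.123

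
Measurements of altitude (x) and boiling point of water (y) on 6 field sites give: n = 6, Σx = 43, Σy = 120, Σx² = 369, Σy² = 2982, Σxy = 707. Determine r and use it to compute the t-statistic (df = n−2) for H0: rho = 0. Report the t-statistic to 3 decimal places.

Numerator: nΣxy − (Σx)(Σy) = 6·707 − (43)(120) = -918
Denominator: √[(nΣx²−(Σx)²)(nΣy²−(Σy)²)]
  nΣx²−(Σx)² = 6·369 − 1849 = 365;  nΣy²−(Σy)² = 6·2982 − 14400 = 3492
  √(365·3492) = √1274580 = 1128.9730
r = -918 / 1128.9730 = -0.8131
t = r·√(n−2)/√(1−r²) = -0.8131·√4 / √(1−0.661132) = -1.626200 / 0.582124 = -2.794

-2.794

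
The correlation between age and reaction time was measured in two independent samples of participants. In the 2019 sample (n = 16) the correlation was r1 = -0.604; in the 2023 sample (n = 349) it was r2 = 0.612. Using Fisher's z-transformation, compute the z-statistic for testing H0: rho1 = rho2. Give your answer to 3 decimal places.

z1 = atanh(-0.604) = -0.699421,  z2 = atanh(0.612) = 0.712113
SE = √(1/(n1−3) + 1/(n2−3)) = √(1/13 + 1/346) = √(0.0769231 + 0.0028902) = √0.0798133 = 0.282512
z = (z1 − z2)/SE = (-0.699421 − 0.712113) / 0.282512 = -1.411534 / 0.282512 = -4.996

-4.996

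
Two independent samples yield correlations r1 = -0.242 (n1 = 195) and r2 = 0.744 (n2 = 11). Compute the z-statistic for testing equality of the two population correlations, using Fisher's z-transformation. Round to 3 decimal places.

-3.343

Fisher z-transforms: z1 = atanh(-0.242) = -0.246897, z2 = atanh(0.744) = 0.959380; difference d = -1.206277
Var(d) = 1/192 + 1/8 = 0.0052083 + 0.1250000 = 0.1302083
z = d/√Var(d) = -1.206277 / √0.1302083 = -1.206277 / 0.360844 = -3.343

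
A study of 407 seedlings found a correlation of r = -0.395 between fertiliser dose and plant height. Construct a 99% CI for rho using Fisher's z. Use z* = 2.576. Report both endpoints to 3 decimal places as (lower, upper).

(-0.497, -0.282)

z_r = atanh(-0.395) = -0.417711;  SE = 1/√(n−3) = 1/√404 = 0.049752
z-limits: -0.417711 ± 2.576·0.049752 = -0.417711 ± 0.128161 = [-0.545872, -0.289550]
ρ-limits: (tanh -0.545872, tanh -0.289550) = (-0.497, -0.282)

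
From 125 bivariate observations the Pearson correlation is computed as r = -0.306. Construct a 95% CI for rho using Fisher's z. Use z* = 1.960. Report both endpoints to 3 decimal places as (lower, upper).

Fisher z: z_r = atanh(r) = ½·ln((1+(-0.306))/(1−(-0.306))) = -0.316126
SE(z) = 1/√(n−3) = 1/√122 = 0.090536
95% ⇒ z* = 1.960; margin = 1.960·0.090536 = 0.177451
CI on z-scale: (-0.493577, -0.138675)
Back-transform: tanh(-0.493577) = -0.457051, tanh(-0.138675) = -0.137793

(-0.457, -0.138)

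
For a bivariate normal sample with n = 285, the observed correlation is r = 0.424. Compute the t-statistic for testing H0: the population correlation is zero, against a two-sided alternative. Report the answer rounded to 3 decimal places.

1 − r² = 1 − 0.179776 = 0.820224;  √(1−r²) = 0.905662
√(n−2) = √283 = 16.822604
t = r·√(n−2)/√(1−r²) = 0.424 · 16.822604 / 0.905662 = 7.876

7.876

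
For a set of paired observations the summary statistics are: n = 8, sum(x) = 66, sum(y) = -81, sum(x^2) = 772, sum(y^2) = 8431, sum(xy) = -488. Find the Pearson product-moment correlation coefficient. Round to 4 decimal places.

S_xy = nΣxy − ΣxΣy = 8·(-488) − 66·(-81) = -3904 − (-5346) = 1442
S_xx = nΣx² − (Σx)² = 8·772 − 66² = 6176 − 4356 = 1820
S_yy = nΣy² − (Σy)² = 8·8431 − (-81)² = 67448 − 6561 = 60887
r = S_xy / √(S_xx·S_yy) = 1442 / √(1820·60887) = 1442 / √110814340 = 1442 / 10526.8390 = 0.1370

0.1370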